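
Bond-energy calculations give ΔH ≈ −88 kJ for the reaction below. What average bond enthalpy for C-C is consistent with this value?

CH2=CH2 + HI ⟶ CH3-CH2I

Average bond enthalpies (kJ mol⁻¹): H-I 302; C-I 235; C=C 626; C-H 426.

Let D be the C-C bond energy.
Σ(broken) = 4×426 + 1×626 + 1×302 = 2632
Σ(formed) = 1×D + 5×426 + 1×235 = 2365 + D
ΔH = Σ(broken) − Σ(formed) = (2632) − (2365 + D) = +267 − D
Setting this equal to −88 kJ gives D = 355 kJ/mol.

D(C-C) ≈ 355 kJ/mol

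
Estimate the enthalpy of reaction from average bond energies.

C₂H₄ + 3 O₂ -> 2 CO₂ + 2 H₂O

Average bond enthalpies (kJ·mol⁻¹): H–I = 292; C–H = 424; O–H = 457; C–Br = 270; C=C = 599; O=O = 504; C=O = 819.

Bonds broken (reactants):
  C–H: 4 × 424 = 1696
  C=C: 1 × 599 = 599
  O=O: 3 × 504 = 1512
  Σ(broken) = 3807 kJ
Bonds formed (products):
  C=O: 4 × 819 = 3276
  O–H: 4 × 457 = 1828
  Σ(formed) = 5104 kJ
ΔH = Σ(broken) − Σ(formed) = 3807 − 5104 = −1297 kJ

ΔH ≈ −1297 kJ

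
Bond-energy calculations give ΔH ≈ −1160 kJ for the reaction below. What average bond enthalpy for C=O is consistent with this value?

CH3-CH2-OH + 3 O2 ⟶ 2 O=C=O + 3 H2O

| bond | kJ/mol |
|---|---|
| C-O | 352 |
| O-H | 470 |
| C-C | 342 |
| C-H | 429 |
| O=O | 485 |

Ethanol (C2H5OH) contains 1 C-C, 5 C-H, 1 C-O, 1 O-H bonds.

Let D be the C=O bond energy.
Σ(broken) = 1×342 + 5×429 + 1×352 + 1×470 + 3×485 = 4764
Σ(formed) = 4×D + 6×470 = 2820 + 4D
ΔH = Σ(broken) − Σ(formed) = (4764) − (2820 + 4D) = +1944 − 4D
Setting this equal to −1160 kJ gives 4D = 3104, so D = 776 kJ/mol.

D(C=O) ≈ 776 kJ/mol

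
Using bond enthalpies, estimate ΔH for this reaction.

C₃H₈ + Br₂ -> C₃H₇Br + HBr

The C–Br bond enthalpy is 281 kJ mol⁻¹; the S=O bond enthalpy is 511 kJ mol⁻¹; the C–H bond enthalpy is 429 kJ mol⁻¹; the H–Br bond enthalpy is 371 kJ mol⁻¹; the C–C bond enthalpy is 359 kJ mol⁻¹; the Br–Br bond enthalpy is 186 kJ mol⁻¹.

ΔH ≈ −37 kJ

Bonds broken (reactants):
  Br–Br: 1 × 186 = 186
  C–C: 2 × 359 = 718
  C–H: 8 × 429 = 3432
  Σ(broken) = 4336 kJ
Bonds formed (products):
  C–Br: 1 × 281 = 281
  C–C: 2 × 359 = 718
  C–H: 7 × 429 = 3003
  H–Br: 1 × 371 = 371
  Σ(formed) = 4373 kJ
ΔH = Σ(broken) − Σ(formed) = 4336 − 4373 = −37 kJ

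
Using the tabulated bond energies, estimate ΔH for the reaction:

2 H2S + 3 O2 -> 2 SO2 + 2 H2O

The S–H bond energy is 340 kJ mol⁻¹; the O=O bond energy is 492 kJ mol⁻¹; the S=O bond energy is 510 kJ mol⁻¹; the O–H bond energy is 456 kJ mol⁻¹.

ΔH ≈ −1028 kJ

Bonds broken (reactants):
  O=O: 3 × 492 = 1476
  S–H: 4 × 340 = 1360
  Σ(broken) = 2836 kJ
Bonds formed (products):
  O–H: 4 × 456 = 1824
  S=O: 4 × 510 = 2040
  Σ(formed) = 3864 kJ
ΔH = Σ(broken) − Σ(formed) = 2836 − 3864 = −1028 kJ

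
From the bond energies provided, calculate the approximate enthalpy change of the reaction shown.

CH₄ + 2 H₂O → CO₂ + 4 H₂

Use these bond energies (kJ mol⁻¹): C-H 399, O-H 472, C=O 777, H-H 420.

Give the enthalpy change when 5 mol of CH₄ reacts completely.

Bonds broken (reactants):
  C-H: 4 × 399 = 1596
  O-H: 4 × 472 = 1888
  Σ(broken) = 3484 kJ
Bonds formed (products):
  C=O: 2 × 777 = 1554
  H-H: 4 × 420 = 1680
  Σ(formed) = 3234 kJ
ΔH = Σ(broken) − Σ(formed) = 3484 − 3234 = +250 kJ
For 5× the reaction as written: 5 × (+250) = +1250 kJ

ΔH = +1250 kJ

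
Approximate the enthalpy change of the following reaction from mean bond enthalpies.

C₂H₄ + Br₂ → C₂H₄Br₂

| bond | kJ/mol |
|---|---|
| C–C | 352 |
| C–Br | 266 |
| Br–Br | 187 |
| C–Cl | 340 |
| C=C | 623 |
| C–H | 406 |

ΔH ≈ −74 kJ

Bonds broken (reactants):
  Br–Br: 1 × 187 = 187
  C–H: 4 × 406 = 1624
  C=C: 1 × 623 = 623
  Σ(broken) = 2434 kJ
Bonds formed (products):
  C–Br: 2 × 266 = 532
  C–C: 1 × 352 = 352
  C–H: 4 × 406 = 1624
  Σ(formed) = 2508 kJ
ΔH = Σ(broken) − Σ(formed) = 2434 − 2508 = −74 kJ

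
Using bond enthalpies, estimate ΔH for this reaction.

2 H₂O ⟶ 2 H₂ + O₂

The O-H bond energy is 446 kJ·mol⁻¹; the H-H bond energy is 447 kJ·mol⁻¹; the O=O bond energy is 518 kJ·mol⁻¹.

Bonds broken (reactants):
  O-H: 4 × 446 = 1784
  Σ(broken) = 1784 kJ
Bonds formed (products):
  H-H: 2 × 447 = 894
  O=O: 1 × 518 = 518
  Σ(formed) = 1412 kJ
ΔH = Σ(broken) − Σ(formed) = 1784 − 1412 = +372 kJ

ΔH ≈ +372 kJ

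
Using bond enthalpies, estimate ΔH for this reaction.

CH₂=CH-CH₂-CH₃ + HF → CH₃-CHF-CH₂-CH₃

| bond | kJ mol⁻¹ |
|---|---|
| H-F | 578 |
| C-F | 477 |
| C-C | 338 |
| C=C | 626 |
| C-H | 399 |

Bonds broken (reactants):
  C-C: 2 × 338 = 676
  C-H: 8 × 399 = 3192
  C=C: 1 × 626 = 626
  H-F: 1 × 578 = 578
  Σ(broken) = 5072 kJ
Bonds formed (products):
  C-C: 3 × 338 = 1014
  C-F: 1 × 477 = 477
  C-H: 9 × 399 = 3591
  Σ(formed) = 5082 kJ
ΔH = Σ(broken) − Σ(formed) = 5072 − 5082 = −10 kJ

ΔH ≈ −10 kJ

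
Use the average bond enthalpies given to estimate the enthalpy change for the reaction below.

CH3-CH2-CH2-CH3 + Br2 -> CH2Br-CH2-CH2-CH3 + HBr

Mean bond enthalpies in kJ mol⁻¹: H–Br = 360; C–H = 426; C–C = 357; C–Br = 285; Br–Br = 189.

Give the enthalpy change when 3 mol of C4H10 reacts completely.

Bonds broken (reactants):
  Br–Br: 1 × 189 = 189
  C–C: 3 × 357 = 1071
  C–H: 10 × 426 = 4260
  Σ(broken) = 5520 kJ
Bonds formed (products):
  C–Br: 1 × 285 = 285
  C–C: 3 × 357 = 1071
  C–H: 9 × 426 = 3834
  H–Br: 1 × 360 = 360
  Σ(formed) = 5550 kJ
ΔH = Σ(broken) − Σ(formed) = 5520 − 5550 = −30 kJ
For 3× the reaction as written: 3 × (−30) = −90 kJ

ΔH = −90 kJ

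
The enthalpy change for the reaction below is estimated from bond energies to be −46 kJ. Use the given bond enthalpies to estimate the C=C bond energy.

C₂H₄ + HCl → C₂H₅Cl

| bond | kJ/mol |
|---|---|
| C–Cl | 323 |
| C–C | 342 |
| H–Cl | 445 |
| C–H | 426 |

Let D be the C=C bond energy.
Σ(broken) = 4×426 + 1×D + 1×445 = 2149 + D
Σ(formed) = 1×342 + 1×323 + 5×426 = 2795
ΔH = Σ(broken) − Σ(formed) = (2149 + D) − (2795) = −646 + D
Setting this equal to −46 kJ gives D = 600 kJ/mol.

D(C=C) ≈ 600 kJ/mol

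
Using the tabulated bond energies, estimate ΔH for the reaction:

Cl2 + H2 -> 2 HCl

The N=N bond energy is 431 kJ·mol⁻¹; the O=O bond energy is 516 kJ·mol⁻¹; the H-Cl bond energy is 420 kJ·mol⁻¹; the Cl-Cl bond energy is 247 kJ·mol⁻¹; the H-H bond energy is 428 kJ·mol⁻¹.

ΔH ≈ −165 kJ

Bonds broken (reactants):
  Cl-Cl: 1 × 247 = 247
  H-H: 1 × 428 = 428
  Σ(broken) = 675 kJ
Bonds formed (products):
  H-Cl: 2 × 420 = 840
  Σ(formed) = 840 kJ
ΔH = Σ(broken) − Σ(formed) = 675 − 840 = −165 kJ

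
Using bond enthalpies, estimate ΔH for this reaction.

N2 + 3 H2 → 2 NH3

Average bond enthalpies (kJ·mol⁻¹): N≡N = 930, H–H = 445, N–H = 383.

ΔH ≈ −33 kJ

Bonds broken (reactants):
  H–H: 3 × 445 = 1335
  N≡N: 1 × 930 = 930
  Σ(broken) = 2265 kJ
Bonds formed (products):
  N–H: 6 × 383 = 2298
  Σ(formed) = 2298 kJ
ΔH = Σ(broken) − Σ(formed) = 2265 − 2298 = −33 kJ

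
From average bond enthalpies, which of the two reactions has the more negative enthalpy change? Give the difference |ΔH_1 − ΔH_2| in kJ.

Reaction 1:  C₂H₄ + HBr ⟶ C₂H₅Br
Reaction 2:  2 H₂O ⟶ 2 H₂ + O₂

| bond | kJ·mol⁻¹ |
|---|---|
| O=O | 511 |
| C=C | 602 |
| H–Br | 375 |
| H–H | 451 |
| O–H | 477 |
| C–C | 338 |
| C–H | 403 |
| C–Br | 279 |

Reaction 1, by 538 kJ

Reaction 1:
  Bonds broken (reactants):
    C–H: 4 × 403 = 1612
    C=C: 1 × 602 = 602
    H–Br: 1 × 375 = 375
    Σ(broken) = 2589 kJ
  Bonds formed (products):
    C–Br: 1 × 279 = 279
    C–C: 1 × 338 = 338
    C–H: 5 × 403 = 2015
    Σ(formed) = 2632 kJ
  ΔH_1 = 2589 − 2632 = −43 kJ
Reaction 2:
  Bonds broken (reactants):
    O–H: 4 × 477 = 1908
    Σ(broken) = 1908 kJ
  Bonds formed (products):
    H–H: 2 × 451 = 902
    O=O: 1 × 511 = 511
    Σ(formed) = 1413 kJ
  ΔH_2 = 1908 − 1413 = +495 kJ
ΔH_1 − ΔH_2 = −538 kJ, so reaction 1 has the more negative ΔH; |ΔH_1 − ΔH_2| = 538 kJ.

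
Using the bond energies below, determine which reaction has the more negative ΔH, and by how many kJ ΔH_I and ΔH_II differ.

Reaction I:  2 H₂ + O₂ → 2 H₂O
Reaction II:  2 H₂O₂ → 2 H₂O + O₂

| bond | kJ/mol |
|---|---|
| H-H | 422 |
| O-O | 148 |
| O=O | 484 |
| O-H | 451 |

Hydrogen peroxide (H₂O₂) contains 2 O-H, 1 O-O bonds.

Reaction I, by 288 kJ

Reaction I:
  Bonds broken (reactants):
    H-H: 2 × 422 = 844
    O=O: 1 × 484 = 484
    Σ(broken) = 1328 kJ
  Bonds formed (products):
    O-H: 4 × 451 = 1804
    Σ(formed) = 1804 kJ
  ΔH_I = 1328 − 1804 = −476 kJ
Reaction II:
  Bonds broken (reactants):
    O-H: 4 × 451 = 1804
    O-O: 2 × 148 = 296
    Σ(broken) = 2100 kJ
  Bonds formed (products):
    O-H: 4 × 451 = 1804
    O=O: 1 × 484 = 484
    Σ(formed) = 2288 kJ
  ΔH_II = 2100 − 2288 = −188 kJ
ΔH_I − ΔH_II = −288 kJ, so reaction I has the more negative ΔH; |ΔH_I − ΔH_II| = 288 kJ.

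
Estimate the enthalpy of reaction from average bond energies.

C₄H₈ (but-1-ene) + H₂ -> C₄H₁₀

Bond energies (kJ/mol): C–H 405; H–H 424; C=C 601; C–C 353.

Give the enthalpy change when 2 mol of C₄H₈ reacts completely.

ΔH = −276 kJ

Bonds broken (reactants):
  C–C: 2 × 353 = 706
  C–H: 8 × 405 = 3240
  C=C: 1 × 601 = 601
  H–H: 1 × 424 = 424
  Σ(broken) = 4971 kJ
Bonds formed (products):
  C–C: 3 × 353 = 1059
  C–H: 10 × 405 = 4050
  Σ(formed) = 5109 kJ
ΔH = Σ(broken) − Σ(formed) = 4971 − 5109 = −138 kJ
For 2× the reaction as written: 2 × (−138) = −276 kJ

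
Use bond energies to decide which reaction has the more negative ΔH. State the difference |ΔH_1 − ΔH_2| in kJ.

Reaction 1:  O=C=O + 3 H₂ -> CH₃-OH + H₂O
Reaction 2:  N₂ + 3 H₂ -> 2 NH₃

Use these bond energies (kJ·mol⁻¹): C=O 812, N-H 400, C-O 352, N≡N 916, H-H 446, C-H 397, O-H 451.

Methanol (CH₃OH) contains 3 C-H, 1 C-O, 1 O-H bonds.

Reaction 2, by 212 kJ

Reaction 1:
  Bonds broken (reactants):
    C=O: 2 × 812 = 1624
    H-H: 3 × 446 = 1338
    Σ(broken) = 2962 kJ
  Bonds formed (products):
    C-H: 3 × 397 = 1191
    C-O: 1 × 352 = 352
    O-H: 3 × 451 = 1353
    Σ(formed) = 2896 kJ
  ΔH_1 = 2962 − 2896 = +66 kJ
Reaction 2:
  Bonds broken (reactants):
    H-H: 3 × 446 = 1338
    N≡N: 1 × 916 = 916
    Σ(broken) = 2254 kJ
  Bonds formed (products):
    N-H: 6 × 400 = 2400
    Σ(formed) = 2400 kJ
  ΔH_2 = 2254 − 2400 = −146 kJ
ΔH_1 − ΔH_2 = +212 kJ, so reaction 2 has the more negative ΔH; |ΔH_1 − ΔH_2| = 212 kJ.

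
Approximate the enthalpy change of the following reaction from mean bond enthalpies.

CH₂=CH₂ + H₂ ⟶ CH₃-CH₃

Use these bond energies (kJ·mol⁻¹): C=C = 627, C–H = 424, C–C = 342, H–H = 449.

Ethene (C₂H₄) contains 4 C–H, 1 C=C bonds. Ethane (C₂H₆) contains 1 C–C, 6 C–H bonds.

ΔH ≈ −114 kJ

Bonds broken (reactants):
  C–H: 4 × 424 = 1696
  C=C: 1 × 627 = 627
  H–H: 1 × 449 = 449
  Σ(broken) = 2772 kJ
Bonds formed (products):
  C–C: 1 × 342 = 342
  C–H: 6 × 424 = 2544
  Σ(formed) = 2886 kJ
ΔH = Σ(broken) − Σ(formed) = 2772 − 2886 = −114 kJ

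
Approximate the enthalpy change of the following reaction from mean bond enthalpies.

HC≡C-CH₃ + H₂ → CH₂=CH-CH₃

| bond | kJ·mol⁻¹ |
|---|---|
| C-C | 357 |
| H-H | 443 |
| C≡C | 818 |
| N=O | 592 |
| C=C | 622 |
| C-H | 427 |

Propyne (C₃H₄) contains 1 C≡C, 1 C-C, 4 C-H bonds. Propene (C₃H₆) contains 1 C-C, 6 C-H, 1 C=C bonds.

Bonds broken (reactants):
  C≡C: 1 × 818 = 818
  C-C: 1 × 357 = 357
  C-H: 4 × 427 = 1708
  H-H: 1 × 443 = 443
  Σ(broken) = 3326 kJ
Bonds formed (products):
  C-C: 1 × 357 = 357
  C-H: 6 × 427 = 2562
  C=C: 1 × 622 = 622
  Σ(formed) = 3541 kJ
ΔH = Σ(broken) − Σ(formed) = 3326 − 3541 = −215 kJ

ΔH ≈ −215 kJ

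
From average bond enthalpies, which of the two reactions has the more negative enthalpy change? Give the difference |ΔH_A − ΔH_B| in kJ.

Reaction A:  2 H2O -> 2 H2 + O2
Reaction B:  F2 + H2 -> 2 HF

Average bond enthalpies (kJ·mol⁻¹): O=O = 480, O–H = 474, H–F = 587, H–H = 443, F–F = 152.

Reaction B, by 1109 kJ

Reaction A:
  Bonds broken (reactants):
    O–H: 4 × 474 = 1896
    Σ(broken) = 1896 kJ
  Bonds formed (products):
    H–H: 2 × 443 = 886
    O=O: 1 × 480 = 480
    Σ(formed) = 1366 kJ
  ΔH_A = 1896 − 1366 = +530 kJ
Reaction B:
  Bonds broken (reactants):
    F–F: 1 × 152 = 152
    H–H: 1 × 443 = 443
    Σ(broken) = 595 kJ
  Bonds formed (products):
    H–F: 2 × 587 = 1174
    Σ(formed) = 1174 kJ
  ΔH_B = 595 − 1174 = −579 kJ
ΔH_A − ΔH_B = +1109 kJ, so reaction B has the more negative ΔH; |ΔH_A − ΔH_B| = 1109 kJ.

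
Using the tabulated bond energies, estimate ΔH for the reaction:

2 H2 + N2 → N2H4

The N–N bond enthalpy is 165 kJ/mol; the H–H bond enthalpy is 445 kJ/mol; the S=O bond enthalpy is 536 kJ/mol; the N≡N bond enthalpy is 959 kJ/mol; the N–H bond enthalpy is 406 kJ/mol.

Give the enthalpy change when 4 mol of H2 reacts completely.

Bonds broken (reactants):
  H–H: 2 × 445 = 890
  N≡N: 1 × 959 = 959
  Σ(broken) = 1849 kJ
Bonds formed (products):
  N–H: 4 × 406 = 1624
  N–N: 1 × 165 = 165
  Σ(formed) = 1789 kJ
ΔH = Σ(broken) − Σ(formed) = 1849 − 1789 = +60 kJ
For 2× the reaction as written: 2 × (+60) = +120 kJ

ΔH = +120 kJ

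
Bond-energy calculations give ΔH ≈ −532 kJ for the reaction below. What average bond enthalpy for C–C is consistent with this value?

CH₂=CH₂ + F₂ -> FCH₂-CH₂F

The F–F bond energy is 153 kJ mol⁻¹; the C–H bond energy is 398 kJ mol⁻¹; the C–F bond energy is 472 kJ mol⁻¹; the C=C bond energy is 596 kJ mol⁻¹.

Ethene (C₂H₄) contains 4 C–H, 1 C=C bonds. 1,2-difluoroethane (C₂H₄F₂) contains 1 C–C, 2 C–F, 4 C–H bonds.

Let D be the C–C bond energy.
Σ(broken) = 4×398 + 1×596 + 1×153 = 2341
Σ(formed) = 1×D + 2×472 + 4×398 = 2536 + D
ΔH = Σ(broken) − Σ(formed) = (2341) − (2536 + D) = −195 − D
Setting this equal to −532 kJ gives D = 337 kJ/mol.

D(C–C) ≈ 337 kJ/mol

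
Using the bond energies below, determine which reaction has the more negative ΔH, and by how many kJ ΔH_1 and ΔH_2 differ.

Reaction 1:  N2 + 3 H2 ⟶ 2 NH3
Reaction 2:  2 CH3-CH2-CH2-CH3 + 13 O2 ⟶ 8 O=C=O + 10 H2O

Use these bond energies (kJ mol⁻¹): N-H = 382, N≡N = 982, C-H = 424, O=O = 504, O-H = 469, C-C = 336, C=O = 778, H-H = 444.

Reaction 2, by 4802 kJ

Reaction 1:
  Bonds broken (reactants):
    H-H: 3 × 444 = 1332
    N≡N: 1 × 982 = 982
    Σ(broken) = 2314 kJ
  Bonds formed (products):
    N-H: 6 × 382 = 2292
    Σ(formed) = 2292 kJ
  ΔH_1 = 2314 − 2292 = +22 kJ
Reaction 2:
  Bonds broken (reactants):
    C-C: 6 × 336 = 2016
    C-H: 20 × 424 = 8480
    O=O: 13 × 504 = 6552
    Σ(broken) = 17048 kJ
  Bonds formed (products):
    C=O: 16 × 778 = 12448
    O-H: 20 × 469 = 9380
    Σ(formed) = 21828 kJ
  ΔH_2 = 17048 − 21828 = −4780 kJ
ΔH_1 − ΔH_2 = +4802 kJ, so reaction 2 has the more negative ΔH; |ΔH_1 − ΔH_2| = 4802 kJ.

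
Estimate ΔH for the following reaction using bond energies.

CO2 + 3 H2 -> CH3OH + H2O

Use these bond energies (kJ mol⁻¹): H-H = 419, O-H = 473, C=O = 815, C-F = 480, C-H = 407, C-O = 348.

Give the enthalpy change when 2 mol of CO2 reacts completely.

Bonds broken (reactants):
  C=O: 2 × 815 = 1630
  H-H: 3 × 419 = 1257
  Σ(broken) = 2887 kJ
Bonds formed (products):
  C-H: 3 × 407 = 1221
  C-O: 1 × 348 = 348
  O-H: 3 × 473 = 1419
  Σ(formed) = 2988 kJ
ΔH = Σ(broken) − Σ(formed) = 2887 − 2988 = −101 kJ
For 2× the reaction as written: 2 × (−101) = −202 kJ

ΔH = −202 kJ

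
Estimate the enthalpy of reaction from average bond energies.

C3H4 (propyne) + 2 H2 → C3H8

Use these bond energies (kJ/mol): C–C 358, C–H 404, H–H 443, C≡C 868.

ΔH ≈ −220 kJ

Bonds broken (reactants):
  C≡C: 1 × 868 = 868
  C–C: 1 × 358 = 358
  C–H: 4 × 404 = 1616
  H–H: 2 × 443 = 886
  Σ(broken) = 3728 kJ
Bonds formed (products):
  C–C: 2 × 358 = 716
  C–H: 8 × 404 = 3232
  Σ(formed) = 3948 kJ
ΔH = Σ(broken) − Σ(formed) = 3728 − 3948 = −220 kJ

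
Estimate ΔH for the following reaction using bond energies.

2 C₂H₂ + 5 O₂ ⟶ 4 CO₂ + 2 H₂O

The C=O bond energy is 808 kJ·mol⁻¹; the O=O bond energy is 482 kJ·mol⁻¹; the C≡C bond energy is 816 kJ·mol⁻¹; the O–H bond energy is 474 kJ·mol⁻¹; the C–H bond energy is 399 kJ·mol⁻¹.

ΔH ≈ −2722 kJ

Bonds broken (reactants):
  C≡C: 2 × 816 = 1632
  C–H: 4 × 399 = 1596
  O=O: 5 × 482 = 2410
  Σ(broken) = 5638 kJ
Bonds formed (products):
  C=O: 8 × 808 = 6464
  O–H: 4 × 474 = 1896
  Σ(formed) = 8360 kJ
ΔH = Σ(broken) − Σ(formed) = 5638 − 8360 = −2722 kJ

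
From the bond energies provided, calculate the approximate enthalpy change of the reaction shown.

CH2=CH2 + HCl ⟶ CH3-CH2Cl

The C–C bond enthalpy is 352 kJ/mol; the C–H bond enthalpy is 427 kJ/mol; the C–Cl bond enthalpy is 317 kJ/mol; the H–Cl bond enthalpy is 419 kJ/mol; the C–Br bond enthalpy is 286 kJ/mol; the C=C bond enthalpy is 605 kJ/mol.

Bonds broken (reactants):
  C–H: 4 × 427 = 1708
  C=C: 1 × 605 = 605
  H–Cl: 1 × 419 = 419
  Σ(broken) = 2732 kJ
Bonds formed (products):
  C–C: 1 × 352 = 352
  C–Cl: 1 × 317 = 317
  C–H: 5 × 427 = 2135
  Σ(formed) = 2804 kJ
ΔH = Σ(broken) − Σ(formed) = 2732 − 2804 = −72 kJ

ΔH ≈ −72 kJ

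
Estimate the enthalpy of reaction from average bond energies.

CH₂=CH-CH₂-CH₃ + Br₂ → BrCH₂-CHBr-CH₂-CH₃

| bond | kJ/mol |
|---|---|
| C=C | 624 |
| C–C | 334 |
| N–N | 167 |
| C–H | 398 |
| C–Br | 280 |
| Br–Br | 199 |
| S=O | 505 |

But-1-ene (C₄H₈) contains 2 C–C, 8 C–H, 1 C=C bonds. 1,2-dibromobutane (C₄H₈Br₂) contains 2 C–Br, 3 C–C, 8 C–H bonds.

Bonds broken (reactants):
  Br–Br: 1 × 199 = 199
  C–C: 2 × 334 = 668
  C–H: 8 × 398 = 3184
  C=C: 1 × 624 = 624
  Σ(broken) = 4675 kJ
Bonds formed (products):
  C–Br: 2 × 280 = 560
  C–C: 3 × 334 = 1002
  C–H: 8 × 398 = 3184
  Σ(formed) = 4746 kJ
ΔH = Σ(broken) − Σ(formed) = 4675 − 4746 = −71 kJ

ΔH ≈ −71 kJ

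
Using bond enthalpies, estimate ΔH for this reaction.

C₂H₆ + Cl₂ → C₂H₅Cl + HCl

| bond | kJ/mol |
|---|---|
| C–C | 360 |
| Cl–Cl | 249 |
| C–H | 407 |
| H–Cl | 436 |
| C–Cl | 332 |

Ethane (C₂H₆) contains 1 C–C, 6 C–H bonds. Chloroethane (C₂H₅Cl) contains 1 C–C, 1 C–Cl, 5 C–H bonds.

ΔH ≈ −112 kJ

Bonds broken (reactants):
  C–C: 1 × 360 = 360
  C–H: 6 × 407 = 2442
  Cl–Cl: 1 × 249 = 249
  Σ(broken) = 3051 kJ
Bonds formed (products):
  C–C: 1 × 360 = 360
  C–Cl: 1 × 332 = 332
  C–H: 5 × 407 = 2035
  H–Cl: 1 × 436 = 436
  Σ(formed) = 3163 kJ
ΔH = Σ(broken) − Σ(formed) = 3051 − 3163 = −112 kJ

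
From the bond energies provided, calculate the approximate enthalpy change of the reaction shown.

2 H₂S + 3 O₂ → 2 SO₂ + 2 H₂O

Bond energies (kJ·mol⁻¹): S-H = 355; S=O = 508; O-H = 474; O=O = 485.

Bonds broken (reactants):
  O=O: 3 × 485 = 1455
  S-H: 4 × 355 = 1420
  Σ(broken) = 2875 kJ
Bonds formed (products):
  O-H: 4 × 474 = 1896
  S=O: 4 × 508 = 2032
  Σ(formed) = 3928 kJ
ΔH = Σ(broken) − Σ(formed) = 2875 − 3928 = −1053 kJ

ΔH ≈ −1053 kJ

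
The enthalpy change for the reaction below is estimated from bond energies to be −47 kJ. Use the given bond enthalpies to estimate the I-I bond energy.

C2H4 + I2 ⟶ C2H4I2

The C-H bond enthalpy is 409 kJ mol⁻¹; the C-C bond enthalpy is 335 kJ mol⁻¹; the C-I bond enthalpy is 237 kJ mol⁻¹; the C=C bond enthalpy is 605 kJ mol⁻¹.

D(I-I) ≈ 157 kJ/mol

Let D be the I-I bond energy.
Σ(broken) = 4×409 + 1×605 + 1×D = 2241 + D
Σ(formed) = 1×335 + 4×409 + 2×237 = 2445
ΔH = Σ(broken) − Σ(formed) = (2241 + D) − (2445) = −204 + D
Setting this equal to −47 kJ gives D = 157 kJ/mol.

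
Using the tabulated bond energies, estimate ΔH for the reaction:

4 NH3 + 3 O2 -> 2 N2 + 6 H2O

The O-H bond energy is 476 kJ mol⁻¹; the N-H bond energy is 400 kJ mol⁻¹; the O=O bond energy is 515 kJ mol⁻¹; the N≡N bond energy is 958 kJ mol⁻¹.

ΔH ≈ −1283 kJ

Bonds broken (reactants):
  N-H: 12 × 400 = 4800
  O=O: 3 × 515 = 1545
  Σ(broken) = 6345 kJ
Bonds formed (products):
  N≡N: 2 × 958 = 1916
  O-H: 12 × 476 = 5712
  Σ(formed) = 7628 kJ
ΔH = Σ(broken) − Σ(formed) = 6345 − 7628 = −1283 kJ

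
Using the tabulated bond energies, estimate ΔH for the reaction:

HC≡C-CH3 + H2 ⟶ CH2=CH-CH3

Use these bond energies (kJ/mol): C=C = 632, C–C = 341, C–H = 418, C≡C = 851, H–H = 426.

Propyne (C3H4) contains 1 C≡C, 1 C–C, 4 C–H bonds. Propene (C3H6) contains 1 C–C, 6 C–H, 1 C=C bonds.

ΔH ≈ −191 kJ

Bonds broken (reactants):
  C≡C: 1 × 851 = 851
  C–C: 1 × 341 = 341
  C–H: 4 × 418 = 1672
  H–H: 1 × 426 = 426
  Σ(broken) = 3290 kJ
Bonds formed (products):
  C–C: 1 × 341 = 341
  C–H: 6 × 418 = 2508
  C=C: 1 × 632 = 632
  Σ(formed) = 3481 kJ
ΔH = Σ(broken) − Σ(formed) = 3290 − 3481 = −191 kJ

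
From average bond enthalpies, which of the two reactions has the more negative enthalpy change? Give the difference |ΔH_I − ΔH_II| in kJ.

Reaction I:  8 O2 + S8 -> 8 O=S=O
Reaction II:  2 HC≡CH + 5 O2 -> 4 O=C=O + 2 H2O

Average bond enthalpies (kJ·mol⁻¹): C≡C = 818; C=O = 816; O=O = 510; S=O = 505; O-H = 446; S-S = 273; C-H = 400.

Reaction II, by 710 kJ

Reaction I:
  Bonds broken (reactants):
    O=O: 8 × 510 = 4080
    S-S: 8 × 273 = 2184
    Σ(broken) = 6264 kJ
  Bonds formed (products):
    S=O: 16 × 505 = 8080
    Σ(formed) = 8080 kJ
  ΔH_I = 6264 − 8080 = −1816 kJ
Reaction II:
  Bonds broken (reactants):
    C≡C: 2 × 818 = 1636
    C-H: 4 × 400 = 1600
    O=O: 5 × 510 = 2550
    Σ(broken) = 5786 kJ
  Bonds formed (products):
    C=O: 8 × 816 = 6528
    O-H: 4 × 446 = 1784
    Σ(formed) = 8312 kJ
  ΔH_II = 5786 − 8312 = −2526 kJ
ΔH_I − ΔH_II = +710 kJ, so reaction II has the more negative ΔH; |ΔH_I − ΔH_II| = 710 kJ.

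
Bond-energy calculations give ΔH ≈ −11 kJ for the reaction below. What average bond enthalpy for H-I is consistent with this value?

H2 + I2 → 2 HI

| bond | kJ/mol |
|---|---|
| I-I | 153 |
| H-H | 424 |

D(H-I) ≈ 294 kJ/mol

Let D be the H-I bond energy.
Σ(broken) = 1×424 + 1×153 = 577
Σ(formed) = 2×D = 2D
ΔH = Σ(broken) − Σ(formed) = (577) − (2D) = +577 − 2D
Setting this equal to −11 kJ gives 2D = 588, so D = 294 kJ/mol.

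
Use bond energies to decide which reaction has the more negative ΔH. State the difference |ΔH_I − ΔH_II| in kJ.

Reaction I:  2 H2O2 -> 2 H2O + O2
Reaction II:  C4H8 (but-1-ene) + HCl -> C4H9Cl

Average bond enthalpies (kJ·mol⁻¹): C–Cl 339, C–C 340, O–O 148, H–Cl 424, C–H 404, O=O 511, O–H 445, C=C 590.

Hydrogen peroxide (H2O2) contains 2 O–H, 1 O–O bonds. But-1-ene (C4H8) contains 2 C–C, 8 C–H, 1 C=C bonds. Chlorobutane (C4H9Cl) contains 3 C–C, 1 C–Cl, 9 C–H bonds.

Reaction I:
  Bonds broken (reactants):
    O–H: 4 × 445 = 1780
    O–O: 2 × 148 = 296
    Σ(broken) = 2076 kJ
  Bonds formed (products):
    O–H: 4 × 445 = 1780
    O=O: 1 × 511 = 511
    Σ(formed) = 2291 kJ
  ΔH_I = 2076 − 2291 = −215 kJ
Reaction II:
  Bonds broken (reactants):
    C–C: 2 × 340 = 680
    C–H: 8 × 404 = 3232
    C=C: 1 × 590 = 590
    H–Cl: 1 × 424 = 424
    Σ(broken) = 4926 kJ
  Bonds formed (products):
    C–C: 3 × 340 = 1020
    C–Cl: 1 × 339 = 339
    C–H: 9 × 404 = 3636
    Σ(formed) = 4995 kJ
  ΔH_II = 4926 − 4995 = −69 kJ
ΔH_I − ΔH_II = −146 kJ, so reaction I has the more negative ΔH; |ΔH_I − ΔH_II| = 146 kJ.

Reaction I, by 146 kJ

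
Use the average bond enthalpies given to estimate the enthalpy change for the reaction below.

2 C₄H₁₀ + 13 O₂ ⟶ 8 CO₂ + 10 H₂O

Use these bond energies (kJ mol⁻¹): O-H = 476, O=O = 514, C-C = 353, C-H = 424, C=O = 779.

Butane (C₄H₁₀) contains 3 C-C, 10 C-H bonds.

ΔH ≈ −4704 kJ

Bonds broken (reactants):
  C-C: 6 × 353 = 2118
  C-H: 20 × 424 = 8480
  O=O: 13 × 514 = 6682
  Σ(broken) = 17280 kJ
Bonds formed (products):
  C=O: 16 × 779 = 12464
  O-H: 20 × 476 = 9520
  Σ(formed) = 21984 kJ
ΔH = Σ(broken) − Σ(formed) = 17280 − 21984 = −4704 kJ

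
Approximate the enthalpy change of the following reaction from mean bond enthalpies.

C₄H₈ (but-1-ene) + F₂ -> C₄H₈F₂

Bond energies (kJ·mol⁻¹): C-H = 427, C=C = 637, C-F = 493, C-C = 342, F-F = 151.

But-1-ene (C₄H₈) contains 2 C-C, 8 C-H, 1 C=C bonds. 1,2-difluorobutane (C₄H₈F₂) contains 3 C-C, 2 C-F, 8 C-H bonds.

ΔH ≈ −540 kJ

Bonds broken (reactants):
  C-C: 2 × 342 = 684
  C-H: 8 × 427 = 3416
  C=C: 1 × 637 = 637
  F-F: 1 × 151 = 151
  Σ(broken) = 4888 kJ
Bonds formed (products):
  C-C: 3 × 342 = 1026
  C-F: 2 × 493 = 986
  C-H: 8 × 427 = 3416
  Σ(formed) = 5428 kJ
ΔH = Σ(broken) − Σ(formed) = 4888 − 5428 = −540 kJ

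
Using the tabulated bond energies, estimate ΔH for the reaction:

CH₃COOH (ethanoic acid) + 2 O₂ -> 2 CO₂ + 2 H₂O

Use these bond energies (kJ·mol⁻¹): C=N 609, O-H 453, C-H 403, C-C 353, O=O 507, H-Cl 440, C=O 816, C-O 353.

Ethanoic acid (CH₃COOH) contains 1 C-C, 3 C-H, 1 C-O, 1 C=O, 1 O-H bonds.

Bonds broken (reactants):
  C-C: 1 × 353 = 353
  C-H: 3 × 403 = 1209
  C-O: 1 × 353 = 353
  C=O: 1 × 816 = 816
  O-H: 1 × 453 = 453
  O=O: 2 × 507 = 1014
  Σ(broken) = 4198 kJ
Bonds formed (products):
  C=O: 4 × 816 = 3264
  O-H: 4 × 453 = 1812
  Σ(formed) = 5076 kJ
ΔH = Σ(broken) − Σ(formed) = 4198 − 5076 = −878 kJ

ΔH ≈ −878 kJ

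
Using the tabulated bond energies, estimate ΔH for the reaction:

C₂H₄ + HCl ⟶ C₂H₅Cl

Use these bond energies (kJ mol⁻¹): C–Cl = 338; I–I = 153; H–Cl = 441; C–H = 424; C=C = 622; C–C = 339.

ΔH ≈ −38 kJ

Bonds broken (reactants):
  C–H: 4 × 424 = 1696
  C=C: 1 × 622 = 622
  H–Cl: 1 × 441 = 441
  Σ(broken) = 2759 kJ
Bonds formed (products):
  C–C: 1 × 339 = 339
  C–Cl: 1 × 338 = 338
  C–H: 5 × 424 = 2120
  Σ(formed) = 2797 kJ
ΔH = Σ(broken) − Σ(formed) = 2759 − 2797 = −38 kJ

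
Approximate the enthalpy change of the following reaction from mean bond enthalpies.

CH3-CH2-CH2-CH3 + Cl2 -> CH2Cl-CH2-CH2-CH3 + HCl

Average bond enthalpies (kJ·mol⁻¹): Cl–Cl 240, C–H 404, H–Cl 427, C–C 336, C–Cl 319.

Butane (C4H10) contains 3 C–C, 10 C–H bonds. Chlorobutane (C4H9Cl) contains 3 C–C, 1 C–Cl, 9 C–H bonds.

ΔH ≈ −102 kJ

Bonds broken (reactants):
  C–C: 3 × 336 = 1008
  C–H: 10 × 404 = 4040
  Cl–Cl: 1 × 240 = 240
  Σ(broken) = 5288 kJ
Bonds formed (products):
  C–C: 3 × 336 = 1008
  C–Cl: 1 × 319 = 319
  C–H: 9 × 404 = 3636
  H–Cl: 1 × 427 = 427
  Σ(formed) = 5390 kJ
ΔH = Σ(broken) − Σ(formed) = 5288 − 5390 = −102 kJ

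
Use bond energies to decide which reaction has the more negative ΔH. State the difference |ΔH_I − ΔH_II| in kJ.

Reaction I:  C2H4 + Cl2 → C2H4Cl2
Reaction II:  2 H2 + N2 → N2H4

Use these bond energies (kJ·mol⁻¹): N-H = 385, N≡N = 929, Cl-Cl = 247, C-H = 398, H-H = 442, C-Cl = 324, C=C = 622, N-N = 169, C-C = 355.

Reaction I:
  Bonds broken (reactants):
    C-H: 4 × 398 = 1592
    C=C: 1 × 622 = 622
    Cl-Cl: 1 × 247 = 247
    Σ(broken) = 2461 kJ
  Bonds formed (products):
    C-C: 1 × 355 = 355
    C-Cl: 2 × 324 = 648
    C-H: 4 × 398 = 1592
    Σ(formed) = 2595 kJ
  ΔH_I = 2461 − 2595 = −134 kJ
Reaction II:
  Bonds broken (reactants):
    H-H: 2 × 442 = 884
    N≡N: 1 × 929 = 929
    Σ(broken) = 1813 kJ
  Bonds formed (products):
    N-H: 4 × 385 = 1540
    N-N: 1 × 169 = 169
    Σ(formed) = 1709 kJ
  ΔH_II = 1813 − 1709 = +104 kJ
ΔH_I − ΔH_II = −238 kJ, so reaction I has the more negative ΔH; |ΔH_I − ΔH_II| = 238 kJ.

Reaction I, by 238 kJ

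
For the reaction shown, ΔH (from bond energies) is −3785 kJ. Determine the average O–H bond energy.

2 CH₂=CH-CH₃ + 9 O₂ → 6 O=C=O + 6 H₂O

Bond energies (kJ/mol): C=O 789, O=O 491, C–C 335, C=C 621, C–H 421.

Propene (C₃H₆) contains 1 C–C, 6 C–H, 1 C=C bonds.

D(O–H) ≈ 475 kJ/mol

Let D be the O–H bond energy.
Σ(broken) = 2×335 + 12×421 + 2×621 + 9×491 = 11383
Σ(formed) = 12×789 + 12×D = 9468 + 12D
ΔH = Σ(broken) − Σ(formed) = (11383) − (9468 + 12D) = +1915 − 12D
Setting this equal to −3785 kJ gives 12D = 5700, so D = 475 kJ/mol.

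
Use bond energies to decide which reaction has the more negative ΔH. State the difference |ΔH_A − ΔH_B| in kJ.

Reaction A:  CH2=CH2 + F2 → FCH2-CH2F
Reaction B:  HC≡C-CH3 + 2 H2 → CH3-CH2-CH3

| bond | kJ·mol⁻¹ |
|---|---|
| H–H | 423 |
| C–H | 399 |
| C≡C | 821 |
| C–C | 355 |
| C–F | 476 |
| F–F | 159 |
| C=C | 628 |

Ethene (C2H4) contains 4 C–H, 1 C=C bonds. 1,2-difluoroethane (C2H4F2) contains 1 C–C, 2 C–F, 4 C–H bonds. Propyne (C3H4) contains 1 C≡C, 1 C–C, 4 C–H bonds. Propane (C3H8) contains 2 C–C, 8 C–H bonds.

Reaction A:
  Bonds broken (reactants):
    C–H: 4 × 399 = 1596
    C=C: 1 × 628 = 628
    F–F: 1 × 159 = 159
    Σ(broken) = 2383 kJ
  Bonds formed (products):
    C–C: 1 × 355 = 355
    C–F: 2 × 476 = 952
    C–H: 4 × 399 = 1596
    Σ(formed) = 2903 kJ
  ΔH_A = 2383 − 2903 = −520 kJ
Reaction B:
  Bonds broken (reactants):
    C≡C: 1 × 821 = 821
    C–C: 1 × 355 = 355
    C–H: 4 × 399 = 1596
    H–H: 2 × 423 = 846
    Σ(broken) = 3618 kJ
  Bonds formed (products):
    C–C: 2 × 355 = 710
    C–H: 8 × 399 = 3192
    Σ(formed) = 3902 kJ
  ΔH_B = 3618 − 3902 = −284 kJ
ΔH_A − ΔH_B = −236 kJ, so reaction A has the more negative ΔH; |ΔH_A − ΔH_B| = 236 kJ.

Reaction A, by 236 kJ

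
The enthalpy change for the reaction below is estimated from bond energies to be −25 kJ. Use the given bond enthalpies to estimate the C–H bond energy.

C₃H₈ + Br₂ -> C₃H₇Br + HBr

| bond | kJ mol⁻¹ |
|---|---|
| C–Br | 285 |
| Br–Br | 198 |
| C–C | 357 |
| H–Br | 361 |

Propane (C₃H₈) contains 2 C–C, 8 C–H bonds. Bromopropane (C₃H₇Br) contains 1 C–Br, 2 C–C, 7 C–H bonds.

Let D be the C–H bond energy.
Σ(broken) = 1×198 + 2×357 + 8×D = 912 + 8D
Σ(formed) = 1×285 + 2×357 + 7×D + 1×361 = 1360 + 7D
ΔH = Σ(broken) − Σ(formed) = (912 + 8D) − (1360 + 7D) = −448 + D
Setting this equal to −25 kJ gives D = 423 kJ/mol.

D(C–H) ≈ 423 kJ/mol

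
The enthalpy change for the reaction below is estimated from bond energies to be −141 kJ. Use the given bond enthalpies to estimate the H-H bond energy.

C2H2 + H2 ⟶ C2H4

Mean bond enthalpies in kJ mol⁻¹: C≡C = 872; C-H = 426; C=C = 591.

D(H-H) ≈ 430 kJ/mol

Let D be the H-H bond energy.
Σ(broken) = 1×872 + 2×426 + 1×D = 1724 + D
Σ(formed) = 4×426 + 1×591 = 2295
ΔH = Σ(broken) − Σ(formed) = (1724 + D) − (2295) = −571 + D
Setting this equal to −141 kJ gives D = 430 kJ/mol.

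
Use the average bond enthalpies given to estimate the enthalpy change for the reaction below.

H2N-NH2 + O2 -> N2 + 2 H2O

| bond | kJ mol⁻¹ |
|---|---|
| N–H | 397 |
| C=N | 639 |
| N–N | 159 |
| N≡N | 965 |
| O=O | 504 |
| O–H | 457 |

Bonds broken (reactants):
  N–H: 4 × 397 = 1588
  N–N: 1 × 159 = 159
  O=O: 1 × 504 = 504
  Σ(broken) = 2251 kJ
Bonds formed (products):
  N≡N: 1 × 965 = 965
  O–H: 4 × 457 = 1828
  Σ(formed) = 2793 kJ
ΔH = Σ(broken) − Σ(formed) = 2251 − 2793 = −542 kJ

ΔH ≈ −542 kJ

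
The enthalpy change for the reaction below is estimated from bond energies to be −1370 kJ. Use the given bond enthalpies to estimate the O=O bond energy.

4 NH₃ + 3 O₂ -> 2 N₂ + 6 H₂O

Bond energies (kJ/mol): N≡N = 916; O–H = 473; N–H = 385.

D(O=O) ≈ 506 kJ/mol

Let D be the O=O bond energy.
Σ(broken) = 12×385 + 3×D = 4620 + 3D
Σ(formed) = 2×916 + 12×473 = 7508
ΔH = Σ(broken) − Σ(formed) = (4620 + 3D) − (7508) = −2888 + 3D
Setting this equal to −1370 kJ gives 3D = 1518, so D = 506 kJ/mol.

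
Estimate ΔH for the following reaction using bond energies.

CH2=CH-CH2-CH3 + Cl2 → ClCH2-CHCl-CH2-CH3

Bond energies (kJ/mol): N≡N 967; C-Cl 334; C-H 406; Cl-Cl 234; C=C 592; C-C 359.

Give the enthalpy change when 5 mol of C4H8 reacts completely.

ΔH = −1005 kJ

Bonds broken (reactants):
  C-C: 2 × 359 = 718
  C-H: 8 × 406 = 3248
  C=C: 1 × 592 = 592
  Cl-Cl: 1 × 234 = 234
  Σ(broken) = 4792 kJ
Bonds formed (products):
  C-C: 3 × 359 = 1077
  C-Cl: 2 × 334 = 668
  C-H: 8 × 406 = 3248
  Σ(formed) = 4993 kJ
ΔH = Σ(broken) − Σ(formed) = 4792 − 4993 = −201 kJ
For 5× the reaction as written: 5 × (−201) = −1005 kJ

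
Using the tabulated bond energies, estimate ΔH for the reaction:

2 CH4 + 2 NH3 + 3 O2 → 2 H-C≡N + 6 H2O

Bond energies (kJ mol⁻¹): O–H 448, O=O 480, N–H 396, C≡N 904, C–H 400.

Bonds broken (reactants):
  C–H: 8 × 400 = 3200
  N–H: 6 × 396 = 2376
  O=O: 3 × 480 = 1440
  Σ(broken) = 7016 kJ
Bonds formed (products):
  C≡N: 2 × 904 = 1808
  C–H: 2 × 400 = 800
  O–H: 12 × 448 = 5376
  Σ(formed) = 7984 kJ
ΔH = Σ(broken) − Σ(formed) = 7016 − 7984 = −968 kJ

ΔH ≈ −968 kJ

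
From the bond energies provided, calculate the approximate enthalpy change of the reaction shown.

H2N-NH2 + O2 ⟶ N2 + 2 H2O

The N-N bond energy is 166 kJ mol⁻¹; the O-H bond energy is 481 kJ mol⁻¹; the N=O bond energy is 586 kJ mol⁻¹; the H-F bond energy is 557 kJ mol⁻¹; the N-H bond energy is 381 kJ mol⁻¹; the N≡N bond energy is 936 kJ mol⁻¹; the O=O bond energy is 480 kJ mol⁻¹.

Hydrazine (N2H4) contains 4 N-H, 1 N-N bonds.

Bonds broken (reactants):
  N-H: 4 × 381 = 1524
  N-N: 1 × 166 = 166
  O=O: 1 × 480 = 480
  Σ(broken) = 2170 kJ
Bonds formed (products):
  N≡N: 1 × 936 = 936
  O-H: 4 × 481 = 1924
  Σ(formed) = 2860 kJ
ΔH = Σ(broken) − Σ(formed) = 2170 − 2860 = −690 kJ

ΔH ≈ −690 kJ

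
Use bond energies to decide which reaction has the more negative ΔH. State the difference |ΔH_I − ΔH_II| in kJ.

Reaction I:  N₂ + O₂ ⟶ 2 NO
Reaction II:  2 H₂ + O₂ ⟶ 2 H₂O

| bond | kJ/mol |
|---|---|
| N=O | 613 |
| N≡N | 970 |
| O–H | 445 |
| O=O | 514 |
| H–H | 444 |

Reaction I:
  Bonds broken (reactants):
    N≡N: 1 × 970 = 970
    O=O: 1 × 514 = 514
    Σ(broken) = 1484 kJ
  Bonds formed (products):
    N=O: 2 × 613 = 1226
    Σ(formed) = 1226 kJ
  ΔH_I = 1484 − 1226 = +258 kJ
Reaction II:
  Bonds broken (reactants):
    H–H: 2 × 444 = 888
    O=O: 1 × 514 = 514
    Σ(broken) = 1402 kJ
  Bonds formed (products):
    O–H: 4 × 445 = 1780
    Σ(formed) = 1780 kJ
  ΔH_II = 1402 − 1780 = −378 kJ
ΔH_I − ΔH_II = +636 kJ, so reaction II has the more negative ΔH; |ΔH_I − ΔH_II| = 636 kJ.

Reaction II, by 636 kJ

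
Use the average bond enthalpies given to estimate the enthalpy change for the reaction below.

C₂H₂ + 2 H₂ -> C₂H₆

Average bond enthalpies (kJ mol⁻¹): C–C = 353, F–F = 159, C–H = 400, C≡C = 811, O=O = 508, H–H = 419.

ΔH ≈ −304 kJ

Bonds broken (reactants):
  C≡C: 1 × 811 = 811
  C–H: 2 × 400 = 800
  H–H: 2 × 419 = 838
  Σ(broken) = 2449 kJ
Bonds formed (products):
  C–C: 1 × 353 = 353
  C–H: 6 × 400 = 2400
  Σ(formed) = 2753 kJ
ΔH = Σ(broken) − Σ(formed) = 2449 − 2753 = −304 kJ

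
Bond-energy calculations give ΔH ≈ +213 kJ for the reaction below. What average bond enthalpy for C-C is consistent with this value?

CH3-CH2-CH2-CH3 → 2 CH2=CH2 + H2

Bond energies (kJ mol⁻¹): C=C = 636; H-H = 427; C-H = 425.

D(C-C) ≈ 354 kJ/mol

Let D be the C-C bond energy.
Σ(broken) = 3×D + 10×425 = 4250 + 3D
Σ(formed) = 8×425 + 2×636 + 1×427 = 5099
ΔH = Σ(broken) − Σ(formed) = (4250 + 3D) − (5099) = −849 + 3D
Setting this equal to +213 kJ gives 3D = 1062, so D = 354 kJ/mol.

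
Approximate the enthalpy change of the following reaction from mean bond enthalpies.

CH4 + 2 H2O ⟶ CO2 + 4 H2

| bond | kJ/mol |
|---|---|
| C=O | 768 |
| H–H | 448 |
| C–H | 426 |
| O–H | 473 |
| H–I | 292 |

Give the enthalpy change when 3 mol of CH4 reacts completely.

ΔH = +804 kJ

Bonds broken (reactants):
  C–H: 4 × 426 = 1704
  O–H: 4 × 473 = 1892
  Σ(broken) = 3596 kJ
Bonds formed (products):
  C=O: 2 × 768 = 1536
  H–H: 4 × 448 = 1792
  Σ(formed) = 3328 kJ
ΔH = Σ(broken) − Σ(formed) = 3596 − 3328 = +268 kJ
For 3× the reaction as written: 3 × (+268) = +804 kJ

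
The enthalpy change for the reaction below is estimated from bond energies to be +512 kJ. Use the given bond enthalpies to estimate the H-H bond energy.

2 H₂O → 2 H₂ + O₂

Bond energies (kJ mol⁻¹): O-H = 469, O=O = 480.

D(H-H) ≈ 442 kJ/mol

Let D be the H-H bond energy.
Σ(broken) = 4×469 = 1876
Σ(formed) = 2×D + 1×480 = 480 + 2D
ΔH = Σ(broken) − Σ(formed) = (1876) − (480 + 2D) = +1396 − 2D
Setting this equal to +512 kJ gives 2D = 884, so D = 442 kJ/mol.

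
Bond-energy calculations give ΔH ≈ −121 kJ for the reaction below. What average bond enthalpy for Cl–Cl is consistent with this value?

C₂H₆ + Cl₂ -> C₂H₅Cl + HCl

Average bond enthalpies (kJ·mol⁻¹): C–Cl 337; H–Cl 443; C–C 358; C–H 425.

Let D be the Cl–Cl bond energy.
Σ(broken) = 1×358 + 6×425 + 1×D = 2908 + D
Σ(formed) = 1×358 + 1×337 + 5×425 + 1×443 = 3263
ΔH = Σ(broken) − Σ(formed) = (2908 + D) − (3263) = −355 + D
Setting this equal to −121 kJ gives D = 234 kJ/mol.

D(Cl–Cl) ≈ 234 kJ/mol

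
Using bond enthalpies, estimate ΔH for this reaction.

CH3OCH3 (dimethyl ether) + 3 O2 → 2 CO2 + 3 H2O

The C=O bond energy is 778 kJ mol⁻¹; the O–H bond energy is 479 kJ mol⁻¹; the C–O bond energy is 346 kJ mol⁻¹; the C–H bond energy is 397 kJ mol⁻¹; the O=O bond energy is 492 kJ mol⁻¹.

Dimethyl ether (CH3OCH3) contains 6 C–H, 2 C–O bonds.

Bonds broken (reactants):
  C–H: 6 × 397 = 2382
  C–O: 2 × 346 = 692
  O=O: 3 × 492 = 1476
  Σ(broken) = 4550 kJ
Bonds formed (products):
  C=O: 4 × 778 = 3112
  O–H: 6 × 479 = 2874
  Σ(formed) = 5986 kJ
ΔH = Σ(broken) − Σ(formed) = 4550 − 5986 = −1436 kJ

ΔH ≈ −1436 kJ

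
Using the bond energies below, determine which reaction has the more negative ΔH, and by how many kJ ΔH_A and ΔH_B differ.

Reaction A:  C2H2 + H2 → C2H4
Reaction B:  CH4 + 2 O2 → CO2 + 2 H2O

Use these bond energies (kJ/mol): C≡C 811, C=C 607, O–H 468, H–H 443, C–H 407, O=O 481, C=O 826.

Reaction A:
  Bonds broken (reactants):
    C≡C: 1 × 811 = 811
    C–H: 2 × 407 = 814
    H–H: 1 × 443 = 443
    Σ(broken) = 2068 kJ
  Bonds formed (products):
    C–H: 4 × 407 = 1628
    C=C: 1 × 607 = 607
    Σ(formed) = 2235 kJ
  ΔH_A = 2068 − 2235 = −167 kJ
Reaction B:
  Bonds broken (reactants):
    C–H: 4 × 407 = 1628
    O=O: 2 × 481 = 962
    Σ(broken) = 2590 kJ
  Bonds formed (products):
    C=O: 2 × 826 = 1652
    O–H: 4 × 468 = 1872
    Σ(formed) = 3524 kJ
  ΔH_B = 2590 − 3524 = −934 kJ
ΔH_A − ΔH_B = +767 kJ, so reaction B has the more negative ΔH; |ΔH_A − ΔH_B| = 767 kJ.

Reaction B, by 767 kJ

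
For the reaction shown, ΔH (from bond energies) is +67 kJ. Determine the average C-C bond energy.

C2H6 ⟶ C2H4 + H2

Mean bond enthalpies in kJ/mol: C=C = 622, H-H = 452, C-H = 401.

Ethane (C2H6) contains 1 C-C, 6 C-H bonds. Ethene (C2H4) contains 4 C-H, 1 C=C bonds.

Let D be the C-C bond energy.
Σ(broken) = 1×D + 6×401 = 2406 + D
Σ(formed) = 4×401 + 1×622 + 1×452 = 2678
ΔH = Σ(broken) − Σ(formed) = (2406 + D) − (2678) = −272 + D
Setting this equal to +67 kJ gives D = 339 kJ/mol.

D(C-C) ≈ 339 kJ/mol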